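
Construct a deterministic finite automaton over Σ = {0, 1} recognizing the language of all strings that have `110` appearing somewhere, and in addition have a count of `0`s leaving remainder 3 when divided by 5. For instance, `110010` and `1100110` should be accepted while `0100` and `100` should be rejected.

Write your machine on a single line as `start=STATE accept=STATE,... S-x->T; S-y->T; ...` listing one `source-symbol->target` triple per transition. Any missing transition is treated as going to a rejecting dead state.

Run two small machines in parallel and take their product. One (4 states) tracks whether and how much of `110` has been seen; the other (5 states) tracks the count of `0`s modulo 5. Each combined state is a pair, one component from each; accept when both components accept. After merging equivalent states the machine shrinks.
A 16-state machine:
       0  1 
>  A   B  C 
   B   D  E 
   C   B  F 
   D   G  H 
   E   D  I 
   F   I  F 
   G   J  K 
   H   G  L 
   I   L  I 
   J   A  M 
   K   J  N 
   L   O  L 
   M   A  P 
   N   P  N 
 * O   P  O 
   P   F  P 
(> = start, * = accepting)

start=A; accept=O; A-0->B; A-1->C; B-0->D; B-1->E; C-0->B; C-1->F; D-0->G; D-1->H; E-0->D; E-1->I; F-0->I; F-1->F; G-0->J; G-1->K; H-0->G; H-1->L; I-0->L; I-1->I; J-0->A; J-1->M; K-0->J; K-1->N; L-0->O; L-1->L; M-0->A; M-1->P; N-0->P; N-1->N; O-0->P; O-1->O; P-0->F; P-1->P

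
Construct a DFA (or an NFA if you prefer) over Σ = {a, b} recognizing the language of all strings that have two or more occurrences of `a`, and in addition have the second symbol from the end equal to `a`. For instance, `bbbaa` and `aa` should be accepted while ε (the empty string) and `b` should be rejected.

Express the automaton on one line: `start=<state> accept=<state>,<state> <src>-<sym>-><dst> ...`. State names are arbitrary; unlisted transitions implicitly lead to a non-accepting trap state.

Handle the two conditions separately and then intersect. One (4 states) tracks the count of `a`s, saturating at 3; the other (7 states) tracks the last 2 symbols read. Each combined state is a pair, one component from each; accept when both components accept. Minimizing collapses redundant product states.
6 states suffice.
        a   b  
>  s0   s1  s0 
   s1   s2  s3 
 * s2   s2  s4 
   s3   s5  s3 
 * s4   s5  s3 
   s5   s2  s4 
(> = start, * = accepting)

start=s0 accept=s2,s4 s0-a->s1 s0-b->s0 s1-a->s2 s1-b->s3 s2-a->s2 s2-b->s4 s3-a->s5 s3-b->s3 s4-a->s5 s4-b->s3 s5-a->s2 s5-b->s4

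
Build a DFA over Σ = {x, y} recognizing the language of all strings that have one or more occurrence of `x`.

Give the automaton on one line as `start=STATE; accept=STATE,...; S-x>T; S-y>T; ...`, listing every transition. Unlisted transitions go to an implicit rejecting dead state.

start=S0; accept=S1,S2; S0-x>S1; S0-y>S0; S1-x>S2; S1-y>S1; S2-x>S2; S2-y>S2

Count `x`s, saturating at 2: state S0 means no `x` yet, S1 means one `x` seen, S2 means more than one. Each `x` increments (capped at S2); other symbols loop. Accept from {S1, S2}.
3 states suffice.
        x   y  
>  S0   S1  S0 
 * S1   S2  S1 
 * S2   S2  S2 
(> = start, * = accepting)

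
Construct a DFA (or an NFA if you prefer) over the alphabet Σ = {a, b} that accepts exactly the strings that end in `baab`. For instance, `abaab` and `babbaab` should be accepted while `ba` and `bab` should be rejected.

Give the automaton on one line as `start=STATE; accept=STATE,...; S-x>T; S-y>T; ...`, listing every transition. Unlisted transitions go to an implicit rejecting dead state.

Remember how much of `baab` the current input suffix matches. State s0 means no match yet; s1 means the last symbol is `b`; s2 means the last 2 symbols are `ba`; s3 means the last 3 symbols are `baa`; s4 means the last 4 symbols are `baab`. Only s4 accepts. On a mismatch, fall back to the longest proper suffix that is still a prefix of `baab`.
        a   b  
>  s0   s0  s1 
   s1   s2  s1 
   s2   s3  s1 
   s3   s0  s4 
 * s4   s2  s1 
(> = start, * = accepting)

start=s0; accept=s4; s0-a>s0; s0-b>s1; s1-a>s2; s1-b>s1; s2-a>s3; s2-b>s1; s3-a>s0; s3-b>s4; s4-a>s2; s4-b>s1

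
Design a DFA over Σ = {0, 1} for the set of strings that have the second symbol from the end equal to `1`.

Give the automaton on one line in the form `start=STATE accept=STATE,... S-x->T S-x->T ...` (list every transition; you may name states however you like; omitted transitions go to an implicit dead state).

A DFA must remember the last 2 symbols (since which symbol is second-to-last isn't known until the input ends). Use one state per possible window of the last ≤2 symbols; accept from those whose window starts with `1`.
        0   1  
>  q0   q1  q2 
   q1   q3  q4 
   q2   q5  q6 
   q3   q3  q4 
   q4   q5  q6 
 * q5   q3  q4 
 * q6   q5  q6 
(> = start, * = accepting)

start=q0 accept=q5,q6 q0-0->q1 q0-1->q2 q1-0->q3 q1-1->q4 q2-0->q5 q2-1->q6 q3-0->q3 q3-1->q4 q4-0->q5 q4-1->q6 q5-0->q3 q5-1->q4 q6-0->q5 q6-1->q6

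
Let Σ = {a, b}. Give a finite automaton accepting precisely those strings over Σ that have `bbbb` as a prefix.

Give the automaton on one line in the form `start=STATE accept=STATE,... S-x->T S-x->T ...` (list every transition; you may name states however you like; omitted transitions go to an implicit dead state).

Walk along `bbbb` while the input agrees: from q0 take `b` to q1, and so on. Any deviation drops to the rejecting sink q5. Once q4 is reached the prefix is confirmed and every continuation is accepted.
6 states suffice.
        a   b  
>  q0   q5  q1 
   q1   q5  q2 
   q2   q5  q3 
   q3   q5  q4 
 * q4   q4  q4 
   q5   q5  q5 
(> = start, * = accepting)

start=q0 accept=q4 q0-a->q5 q0-b->q1 q1-a->q5 q1-b->q2 q2-a->q5 q2-b->q3 q3-a->q5 q3-b->q4 q4-a->q4 q4-b->q4 q5-a->q5 q5-b->q5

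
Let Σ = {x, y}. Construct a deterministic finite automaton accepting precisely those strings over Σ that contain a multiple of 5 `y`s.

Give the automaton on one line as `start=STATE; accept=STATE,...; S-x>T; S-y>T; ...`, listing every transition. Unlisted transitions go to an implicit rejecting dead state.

start=s0; accept=s0; s0-x>s0; s0-y>s1; s1-x>s1; s1-y>s2; s2-x>s2; s2-y>s3; s3-x>s3; s3-y>s4; s4-x>s4; s4-y>s0

Keep the running count of `y`s modulo 5: each `y` advances along the cycle s0 → s1 → s2 → s3 → s4 → s0 while other symbols loop. Accept at s0.
A 5-state machine:
        x   y  
>* s0   s0  s1 
   s1   s1  s2 
   s2   s2  s3 
   s3   s3  s4 
   s4   s4  s0 
(> = start, * = accepting)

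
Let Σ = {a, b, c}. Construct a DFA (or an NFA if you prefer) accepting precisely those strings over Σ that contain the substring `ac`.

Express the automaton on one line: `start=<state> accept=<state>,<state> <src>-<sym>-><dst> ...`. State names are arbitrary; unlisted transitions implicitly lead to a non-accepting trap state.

States S0..S1 record the length of the longest prefix of `ac` that matches the current input suffix. Reaching S2 means `ac` has been seen, and we stay there forever. Accept from S2.
A 3-state machine:
        a   b   c  
>  S0   S1  S0  S0 
   S1   S1  S0  S2 
 * S2   S2  S2  S2 
(> = start, * = accepting)

start=S0 accept=S2 S0-a->S1 S0-b->S0 S0-c->S0 S1-a->S1 S1-b->S0 S1-c->S2 S2-a->S2 S2-b->S2 S2-c->S2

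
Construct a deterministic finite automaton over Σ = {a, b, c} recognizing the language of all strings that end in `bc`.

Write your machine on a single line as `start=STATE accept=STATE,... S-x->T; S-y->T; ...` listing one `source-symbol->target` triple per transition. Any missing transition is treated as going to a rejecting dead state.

Let each state record the length of the longest suffix of the input read so far that is also a prefix of `bc`. q1 means the last symbol is `b`; q2 means the last 2 symbols are `bc`. Accept only at q2, where the string currently ends in `bc`.
A 3-state machine:
        a   b   c  
>  q0   q0  q1  q0 
   q1   q0  q1  q2 
 * q2   q0  q1  q0 
(> = start, * = accepting)

start=q0; accept=q2; q0-a->q0; q0-b->q1; q0-c->q0; q1-a->q0; q1-b->q1; q1-c->q2; q2-a->q0; q2-b->q1; q2-c->q0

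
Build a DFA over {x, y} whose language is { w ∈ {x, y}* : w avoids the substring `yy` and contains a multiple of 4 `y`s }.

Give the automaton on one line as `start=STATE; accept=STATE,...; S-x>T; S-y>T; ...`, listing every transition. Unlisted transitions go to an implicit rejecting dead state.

Run two small machines in parallel and take their product. The first has 3 states tracking partial matches of the forbidden pattern `yy`; the second has 4 states tracking the count of `y`s modulo 4. A product state is a pair (one from each), accepting exactly when both do. Minimizing collapses redundant product states.
A 9-state machine:
        x   y  
>* s0   s0  s1 
   s1   s2  s3 
   s2   s2  s4 
   s3   s3  s3 
   s4   s5  s3 
   s5   s5  s6 
   s6   s7  s3 
   s7   s7  s8 
 * s8   s0  s3 
(> = start, * = accepting)

start=s0; accept=s0,s8; s0-x>s0; s0-y>s1; s1-x>s2; s1-y>s3; s2-x>s2; s2-y>s4; s3-x>s3; s3-y>s3; s4-x>s5; s4-y>s3; s5-x>s5; s5-y>s6; s6-x>s7; s6-y>s3; s7-x>s7; s7-y>s8; s8-x>s0; s8-y>s3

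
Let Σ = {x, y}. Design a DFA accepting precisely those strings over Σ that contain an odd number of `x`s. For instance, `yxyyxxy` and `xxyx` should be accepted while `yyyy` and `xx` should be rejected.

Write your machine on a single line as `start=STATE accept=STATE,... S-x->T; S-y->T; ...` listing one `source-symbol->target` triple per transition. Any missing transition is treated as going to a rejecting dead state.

Keep the running count of `x`s modulo 2: each `x` advances along the cycle S0 → S1 → S0 while other symbols loop. Accept at S1.
A 2-state machine:
        x   y  
>  S0   S1  S0 
 * S1   S0  S1 
(> = start, * = accepting)

start=S0; accept=S1; S0-x->S1; S0-y->S0; S1-x->S0; S1-y->S1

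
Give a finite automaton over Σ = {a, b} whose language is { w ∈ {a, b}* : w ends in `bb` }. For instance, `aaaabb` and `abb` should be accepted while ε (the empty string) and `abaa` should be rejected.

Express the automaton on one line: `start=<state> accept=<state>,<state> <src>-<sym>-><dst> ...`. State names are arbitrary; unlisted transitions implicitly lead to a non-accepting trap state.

Remember how much of `bb` the current input suffix matches. State s0 means no match yet; s1 means the last symbol is `b`; s2 means the last 2 symbols are `bb`. Only s2 accepts. On a mismatch, fall back to the longest proper suffix that is still a prefix of `bb`.
        a   b  
>  s0   s0  s1 
   s1   s0  s2 
 * s2   s0  s2 
(> = start, * = accepting)

start=s0 accept=s2 s0-a->s0 s0-b->s1 s1-a->s0 s1-b->s2 s2-a->s0 s2-b->s2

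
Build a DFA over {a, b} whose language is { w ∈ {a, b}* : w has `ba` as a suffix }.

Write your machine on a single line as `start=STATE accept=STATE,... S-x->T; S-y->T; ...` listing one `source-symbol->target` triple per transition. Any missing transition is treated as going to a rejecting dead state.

start=s0; accept=s2; s0-a->s0; s0-b->s1; s1-a->s2; s1-b->s1; s2-a->s0; s2-b->s1

Let each state record the length of the longest suffix of the input read so far that is also a prefix of `ba`. s1 means the last symbol is `b`; s2 means the last 2 symbols are `ba`. Accept only at s2, where the string currently ends in `ba`.
With 3 states:
        a   b  
>  s0   s0  s1 
   s1   s2  s1 
 * s2   s0  s1 
(> = start, * = accepting)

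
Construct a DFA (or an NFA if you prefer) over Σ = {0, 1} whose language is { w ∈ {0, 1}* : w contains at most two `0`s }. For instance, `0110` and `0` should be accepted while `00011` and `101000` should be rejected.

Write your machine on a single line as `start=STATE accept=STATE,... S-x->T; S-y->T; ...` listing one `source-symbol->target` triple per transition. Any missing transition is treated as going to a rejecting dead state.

Only the number of `0`s matters, and only up to 3. Make a chain A → B → C → D advanced by each `0` (with D absorbing); every other symbol self-loops. The accepting set is {A, B, C}.
A 4-state machine:
       0  1 
>* A   B  A 
 * B   C  B 
 * C   D  C 
   D   D  D 
(> = start, * = accepting)

start=A; accept=A,B,C; A-0->B; A-1->A; B-0->C; B-1->B; C-0->D; C-1->C; D-0->D; D-1->D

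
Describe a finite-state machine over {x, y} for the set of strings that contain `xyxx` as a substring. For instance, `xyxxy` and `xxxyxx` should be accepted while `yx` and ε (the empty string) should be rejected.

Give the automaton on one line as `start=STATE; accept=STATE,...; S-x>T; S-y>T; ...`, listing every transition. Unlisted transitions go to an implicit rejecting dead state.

start=A; accept=E; A-x>B; A-y>A; B-x>B; B-y>C; C-x>D; C-y>A; D-x>E; D-y>C; E-x>E; E-y>E

States A..D record the length of the longest prefix of `xyxx` that matches the current input suffix. Reaching E means `xyxx` has been seen, and we stay there forever. Accept from E.
With 5 states:
       x  y 
>  A   B  A 
   B   B  C 
   C   D  A 
   D   E  C 
 * E   E  E 
(> = start, * = accepting)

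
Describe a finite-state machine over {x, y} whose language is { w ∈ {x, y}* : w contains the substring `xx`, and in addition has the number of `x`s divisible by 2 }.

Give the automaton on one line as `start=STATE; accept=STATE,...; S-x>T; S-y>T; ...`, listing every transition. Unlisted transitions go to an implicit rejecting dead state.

Handle the two conditions separately and then intersect. One (3 states) tracks whether and how much of `xx` has been seen; the other (2 states) tracks the count of `x`s modulo 2. Each combined state is a pair, one component from each; accept when both components accept.
With 6 states:
        x   y  
>  s0   s1  s0 
   s1   s2  s3 
 * s2   s4  s2 
   s3   s5  s3 
   s4   s2  s4 
   s5   s4  s0 
(> = start, * = accepting)

start=s0; accept=s2; s0-x>s1; s0-y>s0; s1-x>s2; s1-y>s3; s2-x>s4; s2-y>s2; s3-x>s5; s3-y>s3; s4-x>s2; s4-y>s4; s5-x>s4; s5-y>s0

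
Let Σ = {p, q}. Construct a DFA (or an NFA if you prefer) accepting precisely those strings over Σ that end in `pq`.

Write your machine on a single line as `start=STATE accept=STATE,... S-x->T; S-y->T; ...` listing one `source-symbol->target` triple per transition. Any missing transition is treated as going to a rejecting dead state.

start=s0; accept=s2; s0-p->s1; s0-q->s0; s1-p->s1; s1-q->s2; s2-p->s1; s2-q->s0

Remember how much of `pq` the current input suffix matches. State s0 means no match yet; s1 means the last symbol is `p`; s2 means the last 2 symbols are `pq`. Only s2 accepts. On a mismatch, fall back to the longest proper suffix that is still a prefix of `pq`.
A 3-state machine:
        p   q  
>  s0   s1  s0 
   s1   s1  s2 
 * s2   s1  s0 
(> = start, * = accepting)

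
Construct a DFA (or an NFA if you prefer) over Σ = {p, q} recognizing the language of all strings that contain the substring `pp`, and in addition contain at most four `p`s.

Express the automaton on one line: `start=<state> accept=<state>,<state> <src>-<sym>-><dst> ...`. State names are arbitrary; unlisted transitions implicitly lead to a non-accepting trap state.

start=s0 accept=s2,s4,s6 s0-p->s1 s0-q->s0 s1-p->s2 s1-q->s3 s2-p->s4 s2-q->s2 s3-p->s5 s3-q->s3 s4-p->s6 s4-q->s4 s5-p->s4 s5-q->s7 s6-p->s8 s6-q->s6 s7-p->s9 s7-q->s7 s8-p->s8 s8-q->s8 s9-p->s6 s9-q->s10 s10-p->s11 s10-q->s10 s11-p->s8 s11-q->s12 s12-p->s13 s12-q->s12 s13-p->s8 s13-q->s14 s14-p->s13 s14-q->s14

Build one automaton per condition and run them in lockstep. One (3 states) tracks whether and how much of `pp` has been seen; the other (6 states) tracks the count of `p`s, saturating at 5. Each combined state is a pair, one component from each; accept when both components accept.
A 15-state machine:
          p    q  
>  s0     s1   s0 
   s1     s2   s3 
 * s2     s4   s2 
   s3     s5   s3 
 * s4     s6   s4 
   s5     s4   s7 
 * s6     s8   s6 
   s7     s9   s7 
   s8     s8   s8 
   s9     s6  s10 
   s10   s11  s10 
   s11    s8  s12 
   s12   s13  s12 
   s13    s8  s14 
   s14   s13  s14 
(> = start, * = accepting)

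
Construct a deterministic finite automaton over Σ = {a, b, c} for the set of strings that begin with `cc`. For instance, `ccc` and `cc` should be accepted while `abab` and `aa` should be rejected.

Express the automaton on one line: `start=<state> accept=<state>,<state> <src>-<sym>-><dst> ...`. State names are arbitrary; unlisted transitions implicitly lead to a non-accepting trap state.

start=q0 accept=q2 q0-a->q3 q0-b->q3 q0-c->q1 q1-a->q3 q1-b->q3 q1-c->q2 q2-a->q2 q2-b->q2 q2-c->q2 q3-a->q3 q3-b->q3 q3-c->q3

Check the first 2 symbols one by one: q0 through q1 record how many have matched `cc` so far; any wrong symbol goes to the dead state q3. After all 2 match we enter the accepting sink q2.
        a   b   c  
>  q0   q3  q3  q1 
   q1   q3  q3  q2 
 * q2   q2  q2  q2 
   q3   q3  q3  q3 
(> = start, * = accepting)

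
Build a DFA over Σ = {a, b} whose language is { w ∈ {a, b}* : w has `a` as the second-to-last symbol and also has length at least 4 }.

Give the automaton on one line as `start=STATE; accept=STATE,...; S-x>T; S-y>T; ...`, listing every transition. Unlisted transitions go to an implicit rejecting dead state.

Run two small machines in parallel and take their product. One (7 states) tracks the last 2 symbols read; the other (6 states) tracks the input length, saturating at 5. Each combined state is a pair, one component from each; accept when both components accept.
          a    b  
>  S0     S1   S2 
   S1     S3   S4 
   S2     S5   S6 
   S3     S7   S8 
   S4     S9  S10 
   S5     S7   S8 
   S6     S9  S10 
   S7    S11  S12 
   S8    S13  S14 
   S9    S11  S12 
   S10   S13  S14 
 * S11   S15  S16 
 * S12   S17  S18 
   S13   S15  S16 
   S14   S17  S18 
 * S15   S15  S16 
 * S16   S17  S18 
   S17   S15  S16 
   S18   S17  S18 
(> = start, * = accepting)

start=S0; accept=S11,S12,S15,S16; S0-a>S1; S0-b>S2; S1-a>S3; S1-b>S4; S2-a>S5; S2-b>S6; S3-a>S7; S3-b>S8; S4-a>S9; S4-b>S10; S5-a>S7; S5-b>S8; S6-a>S9; S6-b>S10; S7-a>S11; S7-b>S12; S8-a>S13; S8-b>S14; S9-a>S11; S9-b>S12; S10-a>S13; S10-b>S14; S11-a>S15; S11-b>S16; S12-a>S17; S12-b>S18; S13-a>S15; S13-b>S16; S14-a>S17; S14-b>S18; S15-a>S15; S15-b>S16; S16-a>S17; S16-b>S18; S17-a>S15; S17-b>S16; S18-a>S17; S18-b>S18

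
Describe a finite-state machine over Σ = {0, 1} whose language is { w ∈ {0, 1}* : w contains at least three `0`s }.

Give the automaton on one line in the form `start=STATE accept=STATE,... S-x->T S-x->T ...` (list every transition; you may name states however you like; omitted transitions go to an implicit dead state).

Only the number of `0`s matters, and only up to 4. Make a chain s0 → s1 → s2 → s3 → s4 advanced by each `0` (with s4 absorbing); every other symbol self-loops. The accepting set is {s3, s4}.
With 5 states:
        0   1  
>  s0   s1  s0 
   s1   s2  s1 
   s2   s3  s2 
 * s3   s4  s3 
 * s4   s4  s4 
(> = start, * = accepting)

start=s0 accept=s3,s4 s0-0->s1 s0-1->s0 s1-0->s2 s1-1->s1 s2-0->s3 s2-1->s2 s3-0->s4 s3-1->s3 s4-0->s4 s4-1->s4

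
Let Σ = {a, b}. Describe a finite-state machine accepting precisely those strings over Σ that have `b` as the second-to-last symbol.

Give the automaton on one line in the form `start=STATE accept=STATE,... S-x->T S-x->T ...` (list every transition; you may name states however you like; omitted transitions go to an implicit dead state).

start=S0 accept=S5,S6 S0-a->S1 S0-b->S2 S1-a->S3 S1-b->S4 S2-a->S5 S2-b->S6 S3-a->S3 S3-b->S4 S4-a->S5 S4-b->S6 S5-a->S3 S5-b->S4 S6-a->S5 S6-b->S6

Because acceptance depends on a position counted from the end, the machine has to buffer the most recent 2 symbols. Make each state the string of the last up-to-2 symbols read; on input `x` shift the window left and append `x`. Accept when the buffered window has length 2 and begins with `b`.
        a   b  
>  S0   S1  S2 
   S1   S3  S4 
   S2   S5  S6 
   S3   S3  S4 
   S4   S5  S6 
 * S5   S3  S4 
 * S6   S5  S6 
(> = start, * = accepting)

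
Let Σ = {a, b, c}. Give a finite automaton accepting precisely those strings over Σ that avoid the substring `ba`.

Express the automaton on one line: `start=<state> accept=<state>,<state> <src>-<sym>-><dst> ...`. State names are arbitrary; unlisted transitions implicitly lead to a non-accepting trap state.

start=s0 accept=s0,s1 s0-a->s0 s0-b->s1 s0-c->s0 s1-a->s2 s1-b->s1 s1-c->s0 s2-a->s2 s2-b->s2 s2-c->s2

Track partial matches of the forbidden pattern `ba`. State s2 is a dead state reached once `ba` has occurred; every other state accepts. s0 means no part of `ba` is currently matched.
        a   b   c  
>* s0   s0  s1  s0 
 * s1   s2  s1  s0 
   s2   s2  s2  s2 
(> = start, * = accepting)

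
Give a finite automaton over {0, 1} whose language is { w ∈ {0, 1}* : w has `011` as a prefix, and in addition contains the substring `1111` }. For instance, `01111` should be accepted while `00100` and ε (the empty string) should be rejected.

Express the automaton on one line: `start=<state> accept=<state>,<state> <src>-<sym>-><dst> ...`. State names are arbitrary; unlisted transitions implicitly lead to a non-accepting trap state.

start=s0 accept=s8 s0-0->s1 s0-1->s2 s1-0->s2 s1-1->s3 s2-0->s2 s2-1->s2 s3-0->s2 s3-1->s4 s4-0->s5 s4-1->s6 s5-0->s5 s5-1->s7 s6-0->s5 s6-1->s8 s7-0->s5 s7-1->s4 s8-0->s8 s8-1->s8

Build one automaton per condition and run them in lockstep. The first has 5 states tracking whether the input so far still matches the prefix `011`; the second has 5 states tracking whether and how much of `1111` has been seen. A product state is a pair (one from each), accepting exactly when both do. After merging equivalent states the machine shrinks.
A 9-state machine:
        0   1  
>  s0   s1  s2 
   s1   s2  s3 
   s2   s2  s2 
   s3   s2  s4 
   s4   s5  s6 
   s5   s5  s7 
   s6   s5  s8 
   s7   s5  s4 
 * s8   s8  s8 
(> = start, * = accepting)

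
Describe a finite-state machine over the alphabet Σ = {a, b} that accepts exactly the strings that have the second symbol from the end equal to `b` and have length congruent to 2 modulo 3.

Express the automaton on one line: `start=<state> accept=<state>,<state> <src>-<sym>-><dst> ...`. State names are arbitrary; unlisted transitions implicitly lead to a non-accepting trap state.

Handle the two conditions separately and then intersect. The first has 7 states tracking the last 2 symbols read; the second has 3 states tracking the input length modulo 3. A product state is a pair (one from each), accepting exactly when both do.
          a    b  
>  q0     q1   q2 
   q1     q3   q4 
   q2     q5   q6 
   q3     q7   q8 
   q4     q9  q10 
 * q5     q7   q8 
 * q6     q9  q10 
   q7    q11  q12 
   q8    q13  q14 
   q9    q11  q12 
   q10   q13  q14 
   q11    q3   q4 
   q12    q5   q6 
   q13    q3   q4 
   q14    q5   q6 
(> = start, * = accepting)

start=q0 accept=q5,q6 q0-a->q1 q0-b->q2 q1-a->q3 q1-b->q4 q2-a->q5 q2-b->q6 q3-a->q7 q3-b->q8 q4-a->q9 q4-b->q10 q5-a->q7 q5-b->q8 q6-a->q9 q6-b->q10 q7-a->q11 q7-b->q12 q8-a->q13 q8-b->q14 q9-a->q11 q9-b->q12 q10-a->q13 q10-b->q14 q11-a->q3 q11-b->q4 q12-a->q5 q12-b->q6 q13-a->q3 q13-b->q4 q14-a->q5 q14-b->q6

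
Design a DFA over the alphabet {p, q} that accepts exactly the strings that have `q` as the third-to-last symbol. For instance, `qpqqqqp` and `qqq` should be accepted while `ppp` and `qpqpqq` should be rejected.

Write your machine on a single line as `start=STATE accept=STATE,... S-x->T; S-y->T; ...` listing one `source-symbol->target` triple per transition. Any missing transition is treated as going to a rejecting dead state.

start=s0; accept=s11,s12,s13,s14; s0-p->s1; s0-q->s2; s1-p->s3; s1-q->s4; s2-p->s5; s2-q->s6; s3-p->s7; s3-q->s8; s4-p->s9; s4-q->s10; s5-p->s11; s5-q->s12; s6-p->s13; s6-q->s14; s7-p->s7; s7-q->s8; s8-p->s9; s8-q->s10; s9-p->s11; s9-q->s12; s10-p->s13; s10-q->s14; s11-p->s7; s11-q->s8; s12-p->s9; s12-q->s10; s13-p->s11; s13-q->s12; s14-p->s13; s14-q->s14

Because acceptance depends on a position counted from the end, the machine has to buffer the most recent 3 symbols. Make each state the string of the last up-to-3 symbols read; on input `x` shift the window left and append `x`. Accept when the buffered window has length 3 and begins with `q`.
          p    q  
>  s0     s1   s2 
   s1     s3   s4 
   s2     s5   s6 
   s3     s7   s8 
   s4     s9  s10 
   s5    s11  s12 
   s6    s13  s14 
   s7     s7   s8 
   s8     s9  s10 
   s9    s11  s12 
   s10   s13  s14 
 * s11    s7   s8 
 * s12    s9  s10 
 * s13   s11  s12 
 * s14   s13  s14 
(> = start, * = accepting)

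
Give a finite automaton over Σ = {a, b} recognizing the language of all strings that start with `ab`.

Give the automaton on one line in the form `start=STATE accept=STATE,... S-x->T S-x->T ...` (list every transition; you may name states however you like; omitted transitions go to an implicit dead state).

start=S0 accept=S2 S0-a->S1 S0-b->S3 S1-a->S3 S1-b->S2 S2-a->S2 S2-b->S2 S3-a->S3 S3-b->S3

Walk along `ab` while the input agrees: from S0 take `a` to S1, and so on. Any deviation drops to the rejecting sink S3. Once S2 is reached the prefix is confirmed and every continuation is accepted.
4 states suffice.
        a   b  
>  S0   S1  S3 
   S1   S3  S2 
 * S2   S2  S2 
   S3   S3  S3 
(> = start, * = accepting)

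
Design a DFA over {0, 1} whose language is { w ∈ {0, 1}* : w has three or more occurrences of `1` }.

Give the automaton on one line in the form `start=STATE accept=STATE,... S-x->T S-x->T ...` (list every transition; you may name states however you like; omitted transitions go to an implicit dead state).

start=q0 accept=q3,q4 q0-0->q0 q0-1->q1 q1-0->q1 q1-1->q2 q2-0->q2 q2-1->q3 q3-0->q3 q3-1->q4 q4-0->q4 q4-1->q4

Count `1`s, saturating at 4: states q0 through q3 mean 0 through 3 `1`s seen; q4 means more than 3. Each `1` increments (capped at q4); other symbols loop. Accept from {q3, q4}.
A 5-state machine:
        0   1  
>  q0   q0  q1 
   q1   q1  q2 
   q2   q2  q3 
 * q3   q3  q4 
 * q4   q4  q4 
(> = start, * = accepting)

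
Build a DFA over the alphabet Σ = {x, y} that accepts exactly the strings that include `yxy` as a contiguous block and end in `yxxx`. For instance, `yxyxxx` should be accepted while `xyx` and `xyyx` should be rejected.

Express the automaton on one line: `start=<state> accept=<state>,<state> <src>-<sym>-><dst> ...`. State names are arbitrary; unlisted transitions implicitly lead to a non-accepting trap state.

Run two small machines in parallel and take their product. The first has 4 states tracking whether and how much of `yxy` has been seen; the second has 5 states tracking how much of the suffix `yxxx` has currently been matched. A product state is a pair (one from each), accepting exactly when both do. After merging equivalent states the machine shrinks.
With 8 states:
        x   y  
>  S0   S0  S1 
   S1   S2  S1 
   S2   S0  S3 
   S3   S4  S3 
   S4   S5  S3 
   S5   S6  S3 
 * S6   S7  S3 
   S7   S7  S3 
(> = start, * = accepting)

start=S0 accept=S6 S0-x->S0 S0-y->S1 S1-x->S2 S1-y->S1 S2-x->S0 S2-y->S3 S3-x->S4 S3-y->S3 S4-x->S5 S4-y->S3 S5-x->S6 S5-y->S3 S6-x->S7 S6-y->S3 S7-x->S7 S7-y->S3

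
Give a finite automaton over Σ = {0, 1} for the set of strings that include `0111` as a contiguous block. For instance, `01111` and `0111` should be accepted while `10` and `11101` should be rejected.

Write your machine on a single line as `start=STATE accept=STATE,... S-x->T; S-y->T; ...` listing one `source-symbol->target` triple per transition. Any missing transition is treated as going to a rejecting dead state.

start=q0; accept=q4; q0-0->q1; q0-1->q0; q1-0->q1; q1-1->q2; q2-0->q1; q2-1->q3; q3-0->q1; q3-1->q4; q4-0->q4; q4-1->q4

States q0..q3 record the length of the longest prefix of `0111` that matches the current input suffix. Reaching q4 means `0111` has been seen, and we stay there forever. Accept from q4.
        0   1  
>  q0   q1  q0 
   q1   q1  q2 
   q2   q1  q3 
   q3   q1  q4 
 * q4   q4  q4 
(> = start, * = accepting)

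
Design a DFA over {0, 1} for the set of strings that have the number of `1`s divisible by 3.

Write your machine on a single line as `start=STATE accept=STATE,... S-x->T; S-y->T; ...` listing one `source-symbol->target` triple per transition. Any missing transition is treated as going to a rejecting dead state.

The only thing that matters is how many `1`s have appeared, reduced mod 3. Use one state per residue: q0 for 0, …, q2 for 2. Reading `1` moves to the next residue; anything else stays put. q0 is accepting.
        0   1  
>* q0   q0  q1 
   q1   q1  q2 
   q2   q2  q0 
(> = start, * = accepting)

start=q0; accept=q0; q0-0->q0; q0-1->q1; q1-0->q1; q1-1->q2; q2-0->q2; q2-1->q0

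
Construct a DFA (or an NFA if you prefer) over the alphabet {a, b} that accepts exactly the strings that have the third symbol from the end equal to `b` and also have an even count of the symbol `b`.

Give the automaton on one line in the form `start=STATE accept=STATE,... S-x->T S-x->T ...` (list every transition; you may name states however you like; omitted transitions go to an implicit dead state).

Run two small machines in parallel and take their product. The first has 15 states tracking the last 3 symbols read; the second has 2 states tracking the count of `b`s modulo 2. A product state is a pair (one from each), accepting exactly when both do.
A 23-state machine:
          a    b  
>  q0     q1   q2 
   q1     q3   q4 
   q2     q5   q6 
   q3     q7   q8 
   q4     q9  q10 
   q5    q11  q12 
   q6    q13  q14 
   q7     q7   q8 
   q8     q9  q10 
   q9    q11  q12 
   q10   q13  q14 
   q11   q15  q16 
 * q12   q17  q18 
 * q13   q19  q20 
   q14   q21  q22 
   q15   q15  q16 
   q16   q17  q18 
   q17   q19  q20 
   q18   q21  q22 
 * q19    q7   q8 
   q20    q9  q10 
   q21   q11  q12 
 * q22   q13  q14 
(> = start, * = accepting)

start=q0 accept=q12,q13,q19,q22 q0-a->q1 q0-b->q2 q1-a->q3 q1-b->q4 q2-a->q5 q2-b->q6 q3-a->q7 q3-b->q8 q4-a->q9 q4-b->q10 q5-a->q11 q5-b->q12 q6-a->q13 q6-b->q14 q7-a->q7 q7-b->q8 q8-a->q9 q8-b->q10 q9-a->q11 q9-b->q12 q10-a->q13 q10-b->q14 q11-a->q15 q11-b->q16 q12-a->q17 q12-b->q18 q13-a->q19 q13-b->q20 q14-a->q21 q14-b->q22 q15-a->q15 q15-b->q16 q16-a->q17 q16-b->q18 q17-a->q19 q17-b->q20 q18-a->q21 q18-b->q22 q19-a->q7 q19-b->q8 q20-a->q9 q20-b->q10 q21-a->q11 q21-b->q12 q22-a->q13 q22-b->q14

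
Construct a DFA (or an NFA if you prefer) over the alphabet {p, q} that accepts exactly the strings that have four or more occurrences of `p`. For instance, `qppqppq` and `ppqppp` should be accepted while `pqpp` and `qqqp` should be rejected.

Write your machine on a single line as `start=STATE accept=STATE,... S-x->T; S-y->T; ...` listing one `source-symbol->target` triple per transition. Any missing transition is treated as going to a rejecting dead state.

start=A; accept=E,F; A-p->B; A-q->A; B-p->C; B-q->B; C-p->D; C-q->C; D-p->E; D-q->D; E-p->F; E-q->E; F-p->F; F-q->F

Count `p`s, saturating at 5: states A through E mean 0 through 4 `p`s seen; F means more than 4. Each `p` increments (capped at F); other symbols loop. Accept from {E, F}.
       p  q 
>  A   B  A 
   B   C  B 
   C   D  C 
   D   E  D 
 * E   F  E 
 * F   F  F 
(> = start, * = accepting)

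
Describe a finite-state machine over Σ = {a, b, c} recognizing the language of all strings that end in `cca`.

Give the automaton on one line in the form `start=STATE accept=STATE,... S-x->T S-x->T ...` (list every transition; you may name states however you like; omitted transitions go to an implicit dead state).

Let each state record the length of the longest suffix of the input read so far that is also a prefix of `cca`. q1 means the last symbol is `c`; q2 means the last 2 symbols are `cc`; q3 means the last 3 symbols are `cca`. Accept only at q3, where the string currently ends in `cca`.
        a   b   c  
>  q0   q0  q0  q1 
   q1   q0  q0  q2 
   q2   q3  q0  q2 
 * q3   q0  q0  q1 
(> = start, * = accepting)

start=q0 accept=q3 q0-a->q0 q0-b->q0 q0-c->q1 q1-a->q0 q1-b->q0 q1-c->q2 q2-a->q3 q2-b->q0 q2-c->q2 q3-a->q0 q3-b->q0 q3-c->q1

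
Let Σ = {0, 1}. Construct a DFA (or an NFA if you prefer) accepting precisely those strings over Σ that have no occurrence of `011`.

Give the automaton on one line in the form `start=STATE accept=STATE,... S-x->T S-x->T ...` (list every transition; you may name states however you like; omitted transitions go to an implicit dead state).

start=q0 accept=q0,q1,q2 q0-0->q1 q0-1->q0 q1-0->q1 q1-1->q2 q2-0->q1 q2-1->q3 q3-0->q3 q3-1->q3

This is the complement of 'contains `011`'. Use the same substring-matching states — q0 through q3 holding how much of `011` has just been matched — but flip the accepting set: everything except the trap q3 accepts.
4 states suffice.
        0   1  
>* q0   q1  q0 
 * q1   q1  q2 
 * q2   q1  q3 
   q3   q3  q3 
(> = start, * = accepting)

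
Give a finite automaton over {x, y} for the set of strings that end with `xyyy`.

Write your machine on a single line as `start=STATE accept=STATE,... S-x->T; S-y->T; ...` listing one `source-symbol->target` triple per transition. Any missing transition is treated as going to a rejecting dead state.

start=q0; accept=q4; q0-x->q1; q0-y->q0; q1-x->q1; q1-y->q2; q2-x->q1; q2-y->q3; q3-x->q1; q3-y->q4; q4-x->q1; q4-y->q0

Remember how much of `xyyy` the current input suffix matches. State q0 means no match yet; q1 means the last symbol is `x`; q2 means the last 2 symbols are `xy`; q3 means the last 3 symbols are `xyy`; q4 means the last 4 symbols are `xyyy`. Only q4 accepts. On a mismatch, fall back to the longest proper suffix that is still a prefix of `xyyy`.
        x   y  
>  q0   q1  q0 
   q1   q1  q2 
   q2   q1  q3 
   q3   q1  q4 
 * q4   q1  q0 
(> = start, * = accepting)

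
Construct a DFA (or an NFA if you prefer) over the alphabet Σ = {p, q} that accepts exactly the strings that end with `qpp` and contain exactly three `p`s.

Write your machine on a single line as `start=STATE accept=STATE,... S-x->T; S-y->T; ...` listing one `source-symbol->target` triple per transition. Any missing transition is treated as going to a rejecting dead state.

start=S0; accept=S5; S0-p->S1; S0-q->S0; S1-p->S2; S1-q->S3; S2-p->S2; S2-q->S2; S3-p->S4; S3-q->S3; S4-p->S5; S4-q->S2; S5-p->S2; S5-q->S2

Run two small machines in parallel and take their product. One (4 states) tracks how much of the suffix `qpp` has currently been matched; the other (5 states) tracks the count of `p`s, saturating at 4. Each combined state is a pair, one component from each; accept when both components accept. After merging equivalent states the machine shrinks.
With 6 states:
        p   q  
>  S0   S1  S0 
   S1   S2  S3 
   S2   S2  S2 
   S3   S4  S3 
   S4   S5  S2 
 * S5   S2  S2 
(> = start, * = accepting)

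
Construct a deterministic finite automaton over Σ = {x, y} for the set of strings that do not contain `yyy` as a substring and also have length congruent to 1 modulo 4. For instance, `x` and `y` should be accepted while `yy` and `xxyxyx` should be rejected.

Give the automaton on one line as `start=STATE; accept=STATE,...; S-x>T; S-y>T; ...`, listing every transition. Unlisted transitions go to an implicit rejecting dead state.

Run two small machines in parallel and take their product. One (4 states) tracks partial matches of the forbidden pattern `yyy`; the other (4 states) tracks the input length modulo 4. Each combined state is a pair, one component from each; accept when both components accept. After merging equivalent states the machine shrinks.
With 13 states:
          x    y  
>  s0     s1   s2 
 * s1     s3   s4 
 * s2     s3   s5 
   s3     s6   s7 
   s4     s6   s8 
   s5     s6   s9 
   s6     s0  s10 
   s7     s0  s11 
   s8     s0   s9 
   s9     s9   s9 
   s10    s1  s12 
   s11    s1   s9 
 * s12    s3   s9 
(> = start, * = accepting)

start=s0; accept=s1,s2,s12; s0-x>s1; s0-y>s2; s1-x>s3; s1-y>s4; s2-x>s3; s2-y>s5; s3-x>s6; s3-y>s7; s4-x>s6; s4-y>s8; s5-x>s6; s5-y>s9; s6-x>s0; s6-y>s10; s7-x>s0; s7-y>s11; s8-x>s0; s8-y>s9; s9-x>s9; s9-y>s9; s10-x>s1; s10-y>s12; s11-x>s1; s11-y>s9; s12-x>s3; s12-y>s9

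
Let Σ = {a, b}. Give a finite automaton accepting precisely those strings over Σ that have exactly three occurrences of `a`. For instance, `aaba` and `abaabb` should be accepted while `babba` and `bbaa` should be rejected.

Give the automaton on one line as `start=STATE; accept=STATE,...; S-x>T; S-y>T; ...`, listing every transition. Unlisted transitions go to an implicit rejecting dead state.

start=q0; accept=q3; q0-a>q1; q0-b>q0; q1-a>q2; q1-b>q1; q2-a>q3; q2-b>q2; q3-a>q4; q3-b>q3; q4-a>q4; q4-b>q4

Only the number of `a`s matters, and only up to 4. Make a chain q0 → q1 → q2 → q3 → q4 advanced by each `a` (with q4 absorbing); every other symbol self-loops. The accepting set is {q3}.
        a   b  
>  q0   q1  q0 
   q1   q2  q1 
   q2   q3  q2 
 * q3   q4  q3 
   q4   q4  q4 
(> = start, * = accepting)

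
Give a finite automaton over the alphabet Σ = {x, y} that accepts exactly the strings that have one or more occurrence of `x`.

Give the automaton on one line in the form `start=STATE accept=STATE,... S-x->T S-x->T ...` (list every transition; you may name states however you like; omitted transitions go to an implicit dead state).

Only the number of `x`s matters, and only up to 2. Make a chain q0 → q1 → q2 advanced by each `x` (with q2 absorbing); every other symbol self-loops. The accepting set is {q1, q2}.
A 3-state machine:
        x   y  
>  q0   q1  q0 
 * q1   q2  q1 
 * q2   q2  q2 
(> = start, * = accepting)

start=q0 accept=q1,q2 q0-x->q1 q0-y->q0 q1-x->q2 q1-y->q1 q2-x->q2 q2-y->q2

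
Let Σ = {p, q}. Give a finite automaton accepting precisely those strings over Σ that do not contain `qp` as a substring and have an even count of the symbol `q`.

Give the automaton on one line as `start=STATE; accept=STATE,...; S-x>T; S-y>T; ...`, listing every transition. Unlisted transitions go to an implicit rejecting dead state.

Run two small machines in parallel and take their product. One (3 states) tracks partial matches of the forbidden pattern `qp`; the other (2 states) tracks the count of `q`s modulo 2. Each combined state is a pair, one component from each; accept when both components accept. After merging equivalent states the machine shrinks.
4 states suffice.
       p  q 
>* A   A  B 
   B   C  D 
   C   C  C 
 * D   C  B 
(> = start, * = accepting)

start=A; accept=A,D; A-p>A; A-q>B; B-p>C; B-q>D; C-p>C; C-q>C; D-p>C; D-q>B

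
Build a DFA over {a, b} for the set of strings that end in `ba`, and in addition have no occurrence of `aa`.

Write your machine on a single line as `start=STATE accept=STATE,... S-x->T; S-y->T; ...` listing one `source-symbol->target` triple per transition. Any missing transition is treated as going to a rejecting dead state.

start=S0; accept=S4; S0-a->S1; S0-b->S2; S1-a->S3; S1-b->S2; S2-a->S4; S2-b->S2; S3-a->S3; S3-b->S3; S4-a->S3; S4-b->S2

Run two small machines in parallel and take their product. One (3 states) tracks how much of the suffix `ba` has currently been matched; the other (3 states) tracks partial matches of the forbidden pattern `aa`. Each combined state is a pair, one component from each; accept when both components accept. Equivalent product states are then merged.
A 5-state machine:
        a   b  
>  S0   S1  S2 
   S1   S3  S2 
   S2   S4  S2 
   S3   S3  S3 
 * S4   S3  S2 
(> = start, * = accepting)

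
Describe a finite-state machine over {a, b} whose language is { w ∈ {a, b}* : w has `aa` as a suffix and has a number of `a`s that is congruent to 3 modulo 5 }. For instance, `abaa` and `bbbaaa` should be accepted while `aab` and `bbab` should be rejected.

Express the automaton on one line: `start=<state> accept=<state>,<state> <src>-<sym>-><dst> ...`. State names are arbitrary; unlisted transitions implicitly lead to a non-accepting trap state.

start=S0 accept=S3 S0-a->S1 S0-b->S0 S1-a->S2 S1-b->S1 S2-a->S3 S2-b->S4 S3-a->S5 S3-b->S6 S4-a->S6 S4-b->S4 S5-a->S0 S5-b->S5 S6-a->S5 S6-b->S6

Run two small machines in parallel and take their product. One (3 states) tracks how much of the suffix `aa` has currently been matched; the other (5 states) tracks the count of `a`s modulo 5. Each combined state is a pair, one component from each; accept when both components accept. After merging equivalent states the machine shrinks.
7 states suffice.
        a   b  
>  S0   S1  S0 
   S1   S2  S1 
   S2   S3  S4 
 * S3   S5  S6 
   S4   S6  S4 
   S5   S0  S5 
   S6   S5  S6 
(> = start, * = accepting)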